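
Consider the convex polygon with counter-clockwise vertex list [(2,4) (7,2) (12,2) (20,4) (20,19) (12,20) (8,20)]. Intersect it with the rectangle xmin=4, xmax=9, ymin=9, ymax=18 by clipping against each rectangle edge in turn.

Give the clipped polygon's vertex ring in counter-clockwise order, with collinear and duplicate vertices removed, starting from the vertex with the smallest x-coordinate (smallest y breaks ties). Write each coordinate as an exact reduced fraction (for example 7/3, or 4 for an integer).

Clipped polygon: [(4,9) (9,9) (9,18) (29/4,18) (4,28/3)]

1. After x ≥ 4: [(4,28/3) (4,16/5) (7,2) (12,2) (20,4) (20,19) (12,20) (8,20)]
2. After x ≤ 9: [(4,28/3) (4,16/5) (7,2) (9,2) (9,20) (8,20)]
3. After y ≥ 9: [(4,28/3) (4,9) (9,9) (9,20) (8,20)]
4. After y ≤ 18: [(29/4,18) (4,28/3) (4,9) (9,9) (9,18)]
5. Canonical ring: [(4,9) (9,9) (9,18) (29/4,18) (4,28/3)]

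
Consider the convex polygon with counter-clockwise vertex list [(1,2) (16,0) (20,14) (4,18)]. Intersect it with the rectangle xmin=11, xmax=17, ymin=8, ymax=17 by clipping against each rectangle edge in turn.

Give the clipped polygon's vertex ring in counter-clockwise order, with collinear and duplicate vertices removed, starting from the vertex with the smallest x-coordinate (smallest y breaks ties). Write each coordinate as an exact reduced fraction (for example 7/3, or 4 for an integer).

1. After x ≥ 11: [(11,2/3) (16,0) (20,14) (11,65/4)]
2. After x ≤ 17: [(11,2/3) (16,0) (17,7/2) (17,59/4) (11,65/4)]
3. After y ≥ 8: [(11,8) (17,8) (17,59/4) (11,65/4)]
4. After y ≤ 17: [(11,8) (17,8) (17,59/4) (11,65/4)]
5. Canonical ring: [(11,8) (17,8) (17,59/4) (11,65/4)]

Clipped polygon: [(11,8) (17,8) (17,59/4) (11,65/4)]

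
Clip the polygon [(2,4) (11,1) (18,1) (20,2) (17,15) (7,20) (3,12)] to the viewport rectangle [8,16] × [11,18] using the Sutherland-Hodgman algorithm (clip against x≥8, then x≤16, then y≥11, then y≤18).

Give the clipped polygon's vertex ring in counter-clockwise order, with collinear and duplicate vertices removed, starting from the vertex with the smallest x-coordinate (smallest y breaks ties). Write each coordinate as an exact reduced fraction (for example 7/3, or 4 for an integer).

Clipped polygon: [(8,11) (16,11) (16,31/2) (11,18) (8,18)]

1. After x ≥ 8: [(8,2) (11,1) (18,1) (20,2) (17,15) (8,39/2)]
2. After x ≤ 16: [(8,2) (11,1) (16,1) (16,31/2) (8,39/2)]
3. After y ≥ 11: [(8,11) (16,11) (16,31/2) (8,39/2)]
4. After y ≤ 18: [(8,18) (8,11) (16,11) (16,31/2) (11,18)]
5. Canonical ring: [(8,11) (16,11) (16,31/2) (11,18) (8,18)]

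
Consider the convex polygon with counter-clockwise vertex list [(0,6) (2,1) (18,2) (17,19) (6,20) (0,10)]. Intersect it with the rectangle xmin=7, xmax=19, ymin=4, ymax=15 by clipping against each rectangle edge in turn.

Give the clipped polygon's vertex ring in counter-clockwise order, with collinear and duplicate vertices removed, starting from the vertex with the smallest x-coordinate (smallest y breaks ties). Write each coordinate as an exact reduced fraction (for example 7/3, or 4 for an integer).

1. After x ≥ 7: [(7,21/16) (18,2) (17,19) (7,219/11)]
2. After x ≤ 19: [(7,21/16) (18,2) (17,19) (7,219/11)]
3. After y ≥ 4: [(7,4) (304/17,4) (17,19) (7,219/11)]
4. After y ≤ 15: [(7,15) (7,4) (304/17,4) (293/17,15)]
5. Canonical ring: [(7,4) (304/17,4) (293/17,15) (7,15)]

Clipped polygon: [(7,4) (304/17,4) (293/17,15) (7,15)]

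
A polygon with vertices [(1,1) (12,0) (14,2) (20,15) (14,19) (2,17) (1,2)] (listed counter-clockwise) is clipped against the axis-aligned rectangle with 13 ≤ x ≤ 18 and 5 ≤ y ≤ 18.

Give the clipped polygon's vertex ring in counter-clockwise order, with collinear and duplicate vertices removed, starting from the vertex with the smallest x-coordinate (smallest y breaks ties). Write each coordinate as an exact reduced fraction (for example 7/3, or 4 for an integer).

Clipped polygon: [(13,5) (200/13,5) (18,32/3) (18,49/3) (31/2,18) (13,18)]

1. After x ≥ 13: [(13,1) (14,2) (20,15) (14,19) (13,113/6)]
2. After x ≤ 18: [(13,1) (14,2) (18,32/3) (18,49/3) (14,19) (13,113/6)]
3. After y ≥ 5: [(13,5) (200/13,5) (18,32/3) (18,49/3) (14,19) (13,113/6)]
4. After y ≤ 18: [(13,18) (13,5) (200/13,5) (18,32/3) (18,49/3) (31/2,18)]
5. Canonical ring: [(13,5) (200/13,5) (18,32/3) (18,49/3) (31/2,18) (13,18)]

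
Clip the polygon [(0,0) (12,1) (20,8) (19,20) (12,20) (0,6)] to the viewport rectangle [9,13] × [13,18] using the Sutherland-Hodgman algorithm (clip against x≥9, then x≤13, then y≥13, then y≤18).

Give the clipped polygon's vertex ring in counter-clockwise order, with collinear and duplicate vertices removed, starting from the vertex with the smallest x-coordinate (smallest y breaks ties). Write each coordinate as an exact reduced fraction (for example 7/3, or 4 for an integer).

1. After x ≥ 9: [(9,3/4) (12,1) (20,8) (19,20) (12,20) (9,33/2)]
2. After x ≤ 13: [(9,3/4) (12,1) (13,15/8) (13,20) (12,20) (9,33/2)]
3. After y ≥ 13: [(9,13) (13,13) (13,20) (12,20) (9,33/2)]
4. After y ≤ 18: [(9,13) (13,13) (13,18) (72/7,18) (9,33/2)]
5. Canonical ring: [(9,13) (13,13) (13,18) (72/7,18) (9,33/2)]

Clipped polygon: [(9,13) (13,13) (13,18) (72/7,18) (9,33/2)]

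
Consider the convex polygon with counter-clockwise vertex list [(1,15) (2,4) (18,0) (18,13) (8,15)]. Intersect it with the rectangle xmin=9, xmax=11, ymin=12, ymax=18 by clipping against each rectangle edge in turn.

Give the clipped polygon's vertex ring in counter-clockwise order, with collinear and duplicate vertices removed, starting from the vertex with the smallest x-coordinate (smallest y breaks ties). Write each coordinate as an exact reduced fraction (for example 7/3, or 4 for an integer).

Clipped polygon: [(9,12) (11,12) (11,72/5) (9,74/5)]

1. After x ≥ 9: [(9,9/4) (18,0) (18,13) (9,74/5)]
2. After x ≤ 11: [(9,9/4) (11,7/4) (11,72/5) (9,74/5)]
3. After y ≥ 12: [(9,12) (11,12) (11,72/5) (9,74/5)]
4. After y ≤ 18: [(9,12) (11,12) (11,72/5) (9,74/5)]
5. Canonical ring: [(9,12) (11,12) (11,72/5) (9,74/5)]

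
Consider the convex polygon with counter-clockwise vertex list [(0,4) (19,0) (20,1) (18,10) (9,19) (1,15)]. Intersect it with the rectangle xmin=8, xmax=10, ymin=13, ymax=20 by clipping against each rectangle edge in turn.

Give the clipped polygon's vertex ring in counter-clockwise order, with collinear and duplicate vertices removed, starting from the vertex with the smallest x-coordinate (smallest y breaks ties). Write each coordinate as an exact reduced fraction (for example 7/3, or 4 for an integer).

Clipped polygon: [(8,13) (10,13) (10,18) (9,19) (8,37/2)]

1. After x ≥ 8: [(8,44/19) (19,0) (20,1) (18,10) (9,19) (8,37/2)]
2. After x ≤ 10: [(8,44/19) (10,36/19) (10,18) (9,19) (8,37/2)]
3. After y ≥ 13: [(8,13) (10,13) (10,18) (9,19) (8,37/2)]
4. After y ≤ 20: [(8,13) (10,13) (10,18) (9,19) (8,37/2)]
5. Canonical ring: [(8,13) (10,13) (10,18) (9,19) (8,37/2)]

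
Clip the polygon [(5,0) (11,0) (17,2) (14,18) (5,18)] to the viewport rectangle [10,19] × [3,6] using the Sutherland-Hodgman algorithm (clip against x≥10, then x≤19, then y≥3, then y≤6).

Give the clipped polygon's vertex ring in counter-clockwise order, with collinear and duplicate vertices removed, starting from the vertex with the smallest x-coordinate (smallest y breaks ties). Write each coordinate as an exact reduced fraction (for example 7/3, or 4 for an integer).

Clipped polygon: [(10,3) (269/16,3) (65/4,6) (10,6)]

1. After x ≥ 10: [(10,0) (11,0) (17,2) (14,18) (10,18)]
2. After x ≤ 19: [(10,0) (11,0) (17,2) (14,18) (10,18)]
3. After y ≥ 3: [(10,3) (269/16,3) (14,18) (10,18)]
4. After y ≤ 6: [(10,6) (10,3) (269/16,3) (65/4,6)]
5. Canonical ring: [(10,3) (269/16,3) (65/4,6) (10,6)]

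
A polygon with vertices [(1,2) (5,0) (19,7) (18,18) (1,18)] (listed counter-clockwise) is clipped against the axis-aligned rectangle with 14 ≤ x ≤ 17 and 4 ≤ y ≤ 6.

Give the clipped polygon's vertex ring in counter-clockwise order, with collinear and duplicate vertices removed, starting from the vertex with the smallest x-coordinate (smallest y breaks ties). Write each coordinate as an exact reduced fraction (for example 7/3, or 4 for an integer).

Clipped polygon: [(14,9/2) (17,6) (14,6)]

1. After x ≥ 14: [(14,9/2) (19,7) (18,18) (14,18)]
2. After x ≤ 17: [(14,9/2) (17,6) (17,18) (14,18)]
3. After y ≥ 4: [(14,9/2) (17,6) (17,18) (14,18)]
4. After y ≤ 6: [(14,6) (14,9/2) (17,6) (17,6)]
5. Canonical ring: [(14,9/2) (17,6) (14,6)]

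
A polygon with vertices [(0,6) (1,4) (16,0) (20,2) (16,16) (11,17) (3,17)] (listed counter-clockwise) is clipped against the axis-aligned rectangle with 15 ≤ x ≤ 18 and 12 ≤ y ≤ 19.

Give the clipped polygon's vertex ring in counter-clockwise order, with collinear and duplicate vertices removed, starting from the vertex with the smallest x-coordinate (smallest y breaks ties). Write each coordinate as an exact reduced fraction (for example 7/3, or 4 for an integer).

Clipped polygon: [(15,12) (120/7,12) (16,16) (15,81/5)]

1. After x ≥ 15: [(15,4/15) (16,0) (20,2) (16,16) (15,81/5)]
2. After x ≤ 18: [(15,4/15) (16,0) (18,1) (18,9) (16,16) (15,81/5)]
3. After y ≥ 12: [(15,12) (120/7,12) (16,16) (15,81/5)]
4. After y ≤ 19: [(15,12) (120/7,12) (16,16) (15,81/5)]
5. Canonical ring: [(15,12) (120/7,12) (16,16) (15,81/5)]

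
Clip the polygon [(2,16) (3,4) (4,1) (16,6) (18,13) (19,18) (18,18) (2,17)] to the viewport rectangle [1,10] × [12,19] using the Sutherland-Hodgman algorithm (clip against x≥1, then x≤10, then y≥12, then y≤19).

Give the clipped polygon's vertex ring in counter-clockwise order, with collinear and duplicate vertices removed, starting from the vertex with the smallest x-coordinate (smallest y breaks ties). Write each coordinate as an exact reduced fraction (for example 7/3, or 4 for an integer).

1. After x ≥ 1: [(2,16) (3,4) (4,1) (16,6) (18,13) (19,18) (18,18) (2,17)]
2. After x ≤ 10: [(2,16) (3,4) (4,1) (10,7/2) (10,35/2) (2,17)]
3. After y ≥ 12: [(2,16) (7/3,12) (10,12) (10,35/2) (2,17)]
4. After y ≤ 19: [(2,16) (7/3,12) (10,12) (10,35/2) (2,17)]
5. Canonical ring: [(2,16) (7/3,12) (10,12) (10,35/2) (2,17)]

Clipped polygon: [(2,16) (7/3,12) (10,12) (10,35/2) (2,17)]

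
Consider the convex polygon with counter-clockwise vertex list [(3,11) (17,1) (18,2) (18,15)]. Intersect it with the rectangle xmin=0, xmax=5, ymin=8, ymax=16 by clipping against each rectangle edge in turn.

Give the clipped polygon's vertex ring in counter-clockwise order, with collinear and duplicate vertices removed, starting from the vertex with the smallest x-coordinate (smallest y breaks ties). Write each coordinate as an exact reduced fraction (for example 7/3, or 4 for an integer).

1. After x ≥ 0: [(3,11) (17,1) (18,2) (18,15)]
2. After x ≤ 5: [(5,173/15) (3,11) (5,67/7)]
3. After y ≥ 8: [(5,173/15) (3,11) (5,67/7)]
4. After y ≤ 16: [(5,173/15) (3,11) (5,67/7)]
5. Canonical ring: [(3,11) (5,67/7) (5,173/15)]

Clipped polygon: [(3,11) (5,67/7) (5,173/15)]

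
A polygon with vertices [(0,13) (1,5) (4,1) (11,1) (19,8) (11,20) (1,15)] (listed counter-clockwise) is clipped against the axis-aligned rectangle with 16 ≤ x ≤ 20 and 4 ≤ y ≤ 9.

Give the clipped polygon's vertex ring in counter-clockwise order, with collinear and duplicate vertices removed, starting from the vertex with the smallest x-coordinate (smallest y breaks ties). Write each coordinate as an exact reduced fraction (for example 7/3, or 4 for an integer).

Clipped polygon: [(16,43/8) (19,8) (55/3,9) (16,9)]

1. After x ≥ 16: [(16,43/8) (19,8) (16,25/2)]
2. After x ≤ 20: [(16,43/8) (19,8) (16,25/2)]
3. After y ≥ 4: [(16,43/8) (19,8) (16,25/2)]
4. After y ≤ 9: [(16,9) (16,43/8) (19,8) (55/3,9)]
5. Canonical ring: [(16,43/8) (19,8) (55/3,9) (16,9)]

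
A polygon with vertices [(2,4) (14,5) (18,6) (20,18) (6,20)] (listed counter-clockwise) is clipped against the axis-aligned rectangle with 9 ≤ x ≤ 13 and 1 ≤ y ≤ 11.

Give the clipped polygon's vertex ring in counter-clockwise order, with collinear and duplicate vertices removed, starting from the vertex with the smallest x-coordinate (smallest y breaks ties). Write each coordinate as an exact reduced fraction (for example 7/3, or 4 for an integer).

Clipped polygon: [(9,55/12) (13,59/12) (13,11) (9,11)]

1. After x ≥ 9: [(9,55/12) (14,5) (18,6) (20,18) (9,137/7)]
2. After x ≤ 13: [(9,55/12) (13,59/12) (13,19) (9,137/7)]
3. After y ≥ 1: [(9,55/12) (13,59/12) (13,19) (9,137/7)]
4. After y ≤ 11: [(9,11) (9,55/12) (13,59/12) (13,11)]
5. Canonical ring: [(9,55/12) (13,59/12) (13,11) (9,11)]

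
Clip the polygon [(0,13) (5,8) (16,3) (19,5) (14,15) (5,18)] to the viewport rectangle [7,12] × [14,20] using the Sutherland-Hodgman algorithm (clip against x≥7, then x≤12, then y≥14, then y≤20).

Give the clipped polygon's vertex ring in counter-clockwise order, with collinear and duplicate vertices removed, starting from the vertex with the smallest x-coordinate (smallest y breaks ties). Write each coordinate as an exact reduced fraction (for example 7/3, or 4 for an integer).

Clipped polygon: [(7,14) (12,14) (12,47/3) (7,52/3)]

1. After x ≥ 7: [(7,78/11) (16,3) (19,5) (14,15) (7,52/3)]
2. After x ≤ 12: [(7,78/11) (12,53/11) (12,47/3) (7,52/3)]
3. After y ≥ 14: [(7,14) (12,14) (12,47/3) (7,52/3)]
4. After y ≤ 20: [(7,14) (12,14) (12,47/3) (7,52/3)]
5. Canonical ring: [(7,14) (12,14) (12,47/3) (7,52/3)]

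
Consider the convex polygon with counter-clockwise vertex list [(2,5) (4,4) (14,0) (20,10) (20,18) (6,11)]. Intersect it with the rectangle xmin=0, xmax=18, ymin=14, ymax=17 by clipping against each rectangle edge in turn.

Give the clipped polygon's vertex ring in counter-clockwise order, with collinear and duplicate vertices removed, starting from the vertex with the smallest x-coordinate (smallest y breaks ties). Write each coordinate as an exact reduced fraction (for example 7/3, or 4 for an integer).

1. After x ≥ 0: [(2,5) (4,4) (14,0) (20,10) (20,18) (6,11)]
2. After x ≤ 18: [(2,5) (4,4) (14,0) (18,20/3) (18,17) (6,11)]
3. After y ≥ 14: [(18,14) (18,17) (12,14)]
4. After y ≤ 17: [(18,14) (18,17) (12,14)]
5. Canonical ring: [(12,14) (18,14) (18,17)]

Clipped polygon: [(12,14) (18,14) (18,17)]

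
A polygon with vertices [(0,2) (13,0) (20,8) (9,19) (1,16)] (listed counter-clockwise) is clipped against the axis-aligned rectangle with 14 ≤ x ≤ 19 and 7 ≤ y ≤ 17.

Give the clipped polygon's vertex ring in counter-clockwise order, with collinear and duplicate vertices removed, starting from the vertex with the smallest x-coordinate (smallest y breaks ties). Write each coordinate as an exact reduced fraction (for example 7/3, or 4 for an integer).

Clipped polygon: [(14,7) (19,7) (19,9) (14,14)]

1. After x ≥ 14: [(14,8/7) (20,8) (14,14)]
2. After x ≤ 19: [(14,8/7) (19,48/7) (19,9) (14,14)]
3. After y ≥ 7: [(14,7) (19,7) (19,9) (14,14)]
4. After y ≤ 17: [(14,7) (19,7) (19,9) (14,14)]
5. Canonical ring: [(14,7) (19,7) (19,9) (14,14)]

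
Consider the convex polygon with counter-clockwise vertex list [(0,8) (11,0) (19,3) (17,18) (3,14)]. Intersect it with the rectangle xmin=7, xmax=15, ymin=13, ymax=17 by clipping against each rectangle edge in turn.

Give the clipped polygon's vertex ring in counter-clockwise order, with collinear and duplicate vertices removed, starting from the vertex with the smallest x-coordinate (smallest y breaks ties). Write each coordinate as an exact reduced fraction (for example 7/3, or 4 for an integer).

1. After x ≥ 7: [(7,32/11) (11,0) (19,3) (17,18) (7,106/7)]
2. After x ≤ 15: [(7,32/11) (11,0) (15,3/2) (15,122/7) (7,106/7)]
3. After y ≥ 13: [(7,13) (15,13) (15,122/7) (7,106/7)]
4. After y ≤ 17: [(7,13) (15,13) (15,17) (27/2,17) (7,106/7)]
5. Canonical ring: [(7,13) (15,13) (15,17) (27/2,17) (7,106/7)]

Clipped polygon: [(7,13) (15,13) (15,17) (27/2,17) (7,106/7)]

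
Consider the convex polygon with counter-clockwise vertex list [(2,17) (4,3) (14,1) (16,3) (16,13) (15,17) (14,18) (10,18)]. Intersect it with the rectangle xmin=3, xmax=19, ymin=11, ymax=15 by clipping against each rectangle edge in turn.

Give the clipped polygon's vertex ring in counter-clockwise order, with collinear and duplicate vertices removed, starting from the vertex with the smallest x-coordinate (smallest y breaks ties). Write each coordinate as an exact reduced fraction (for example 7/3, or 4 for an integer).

Clipped polygon: [(3,11) (16,11) (16,13) (31/2,15) (3,15)]

1. After x ≥ 3: [(3,137/8) (3,10) (4,3) (14,1) (16,3) (16,13) (15,17) (14,18) (10,18)]
2. After x ≤ 19: [(3,137/8) (3,10) (4,3) (14,1) (16,3) (16,13) (15,17) (14,18) (10,18)]
3. After y ≥ 11: [(3,137/8) (3,11) (16,11) (16,13) (15,17) (14,18) (10,18)]
4. After y ≤ 15: [(3,15) (3,11) (16,11) (16,13) (31/2,15)]
5. Canonical ring: [(3,11) (16,11) (16,13) (31/2,15) (3,15)]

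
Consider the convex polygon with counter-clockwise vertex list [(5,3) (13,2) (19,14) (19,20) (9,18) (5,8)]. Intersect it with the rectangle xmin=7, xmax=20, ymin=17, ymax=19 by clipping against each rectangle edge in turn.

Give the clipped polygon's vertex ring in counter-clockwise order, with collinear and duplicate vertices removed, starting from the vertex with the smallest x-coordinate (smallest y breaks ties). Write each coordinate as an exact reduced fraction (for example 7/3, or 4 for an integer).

Clipped polygon: [(43/5,17) (19,17) (19,19) (14,19) (9,18)]

1. After x ≥ 7: [(7,11/4) (13,2) (19,14) (19,20) (9,18) (7,13)]
2. After x ≤ 20: [(7,11/4) (13,2) (19,14) (19,20) (9,18) (7,13)]
3. After y ≥ 17: [(19,17) (19,20) (9,18) (43/5,17)]
4. After y ≤ 19: [(19,17) (19,19) (14,19) (9,18) (43/5,17)]
5. Canonical ring: [(43/5,17) (19,17) (19,19) (14,19) (9,18)]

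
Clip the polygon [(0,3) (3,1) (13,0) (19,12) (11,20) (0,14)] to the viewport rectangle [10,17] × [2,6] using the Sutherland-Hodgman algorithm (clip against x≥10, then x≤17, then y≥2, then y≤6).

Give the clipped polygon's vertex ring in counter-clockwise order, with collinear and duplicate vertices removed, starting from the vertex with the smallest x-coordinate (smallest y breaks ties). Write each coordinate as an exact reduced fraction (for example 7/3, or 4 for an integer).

1. After x ≥ 10: [(10,3/10) (13,0) (19,12) (11,20) (10,214/11)]
2. After x ≤ 17: [(10,3/10) (13,0) (17,8) (17,14) (11,20) (10,214/11)]
3. After y ≥ 2: [(10,2) (14,2) (17,8) (17,14) (11,20) (10,214/11)]
4. After y ≤ 6: [(10,6) (10,2) (14,2) (16,6)]
5. Canonical ring: [(10,2) (14,2) (16,6) (10,6)]

Clipped polygon: [(10,2) (14,2) (16,6) (10,6)]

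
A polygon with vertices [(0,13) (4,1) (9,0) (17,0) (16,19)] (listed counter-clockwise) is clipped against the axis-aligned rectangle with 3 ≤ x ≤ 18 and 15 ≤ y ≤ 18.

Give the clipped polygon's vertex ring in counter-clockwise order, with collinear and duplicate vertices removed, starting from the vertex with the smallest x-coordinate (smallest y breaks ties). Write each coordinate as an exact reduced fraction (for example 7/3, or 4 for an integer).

1. After x ≥ 3: [(3,113/8) (3,4) (4,1) (9,0) (17,0) (16,19)]
2. After x ≤ 18: [(3,113/8) (3,4) (4,1) (9,0) (17,0) (16,19)]
3. After y ≥ 15: [(16/3,15) (308/19,15) (16,19)]
4. After y ≤ 18: [(40/3,18) (16/3,15) (308/19,15) (305/19,18)]
5. Canonical ring: [(16/3,15) (308/19,15) (305/19,18) (40/3,18)]

Clipped polygon: [(16/3,15) (308/19,15) (305/19,18) (40/3,18)]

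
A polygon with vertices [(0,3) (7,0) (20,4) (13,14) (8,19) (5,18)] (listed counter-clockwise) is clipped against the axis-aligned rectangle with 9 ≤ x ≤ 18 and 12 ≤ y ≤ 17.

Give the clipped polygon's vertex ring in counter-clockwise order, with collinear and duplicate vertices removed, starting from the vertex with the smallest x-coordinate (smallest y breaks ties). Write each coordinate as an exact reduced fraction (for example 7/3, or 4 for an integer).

Clipped polygon: [(9,12) (72/5,12) (13,14) (10,17) (9,17)]

1. After x ≥ 9: [(9,8/13) (20,4) (13,14) (9,18)]
2. After x ≤ 18: [(9,8/13) (18,44/13) (18,48/7) (13,14) (9,18)]
3. After y ≥ 12: [(9,12) (72/5,12) (13,14) (9,18)]
4. After y ≤ 17: [(9,17) (9,12) (72/5,12) (13,14) (10,17)]
5. Canonical ring: [(9,12) (72/5,12) (13,14) (10,17) (9,17)]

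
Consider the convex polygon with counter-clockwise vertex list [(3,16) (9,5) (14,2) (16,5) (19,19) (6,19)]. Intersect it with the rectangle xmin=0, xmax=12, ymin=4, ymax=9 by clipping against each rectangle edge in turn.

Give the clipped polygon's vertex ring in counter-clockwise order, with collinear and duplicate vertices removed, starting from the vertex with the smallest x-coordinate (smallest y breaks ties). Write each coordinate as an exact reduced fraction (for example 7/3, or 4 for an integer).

1. After x ≥ 0: [(3,16) (9,5) (14,2) (16,5) (19,19) (6,19)]
2. After x ≤ 12: [(3,16) (9,5) (12,16/5) (12,19) (6,19)]
3. After y ≥ 4: [(3,16) (9,5) (32/3,4) (12,4) (12,19) (6,19)]
4. After y ≤ 9: [(75/11,9) (9,5) (32/3,4) (12,4) (12,9)]
5. Canonical ring: [(75/11,9) (9,5) (32/3,4) (12,4) (12,9)]

Clipped polygon: [(75/11,9) (9,5) (32/3,4) (12,4) (12,9)]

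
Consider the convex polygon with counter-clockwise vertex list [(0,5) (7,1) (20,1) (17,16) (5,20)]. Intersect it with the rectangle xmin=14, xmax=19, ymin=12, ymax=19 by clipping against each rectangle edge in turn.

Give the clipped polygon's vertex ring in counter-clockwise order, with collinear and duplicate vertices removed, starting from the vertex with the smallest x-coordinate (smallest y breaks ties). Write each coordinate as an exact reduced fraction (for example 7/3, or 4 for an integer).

Clipped polygon: [(14,12) (89/5,12) (17,16) (14,17)]

1. After x ≥ 14: [(14,1) (20,1) (17,16) (14,17)]
2. After x ≤ 19: [(14,1) (19,1) (19,6) (17,16) (14,17)]
3. After y ≥ 12: [(14,12) (89/5,12) (17,16) (14,17)]
4. After y ≤ 19: [(14,12) (89/5,12) (17,16) (14,17)]
5. Canonical ring: [(14,12) (89/5,12) (17,16) (14,17)]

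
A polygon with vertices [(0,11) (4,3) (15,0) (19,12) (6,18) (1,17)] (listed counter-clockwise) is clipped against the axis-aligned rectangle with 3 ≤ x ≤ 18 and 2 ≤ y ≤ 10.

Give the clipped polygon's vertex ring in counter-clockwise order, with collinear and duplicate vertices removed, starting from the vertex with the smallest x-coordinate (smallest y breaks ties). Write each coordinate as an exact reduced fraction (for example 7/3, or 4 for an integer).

Clipped polygon: [(3,5) (4,3) (23/3,2) (47/3,2) (18,9) (18,10) (3,10)]

1. After x ≥ 3: [(3,5) (4,3) (15,0) (19,12) (6,18) (3,87/5)]
2. After x ≤ 18: [(3,5) (4,3) (15,0) (18,9) (18,162/13) (6,18) (3,87/5)]
3. After y ≥ 2: [(3,5) (4,3) (23/3,2) (47/3,2) (18,9) (18,162/13) (6,18) (3,87/5)]
4. After y ≤ 10: [(3,10) (3,5) (4,3) (23/3,2) (47/3,2) (18,9) (18,10)]
5. Canonical ring: [(3,5) (4,3) (23/3,2) (47/3,2) (18,9) (18,10) (3,10)]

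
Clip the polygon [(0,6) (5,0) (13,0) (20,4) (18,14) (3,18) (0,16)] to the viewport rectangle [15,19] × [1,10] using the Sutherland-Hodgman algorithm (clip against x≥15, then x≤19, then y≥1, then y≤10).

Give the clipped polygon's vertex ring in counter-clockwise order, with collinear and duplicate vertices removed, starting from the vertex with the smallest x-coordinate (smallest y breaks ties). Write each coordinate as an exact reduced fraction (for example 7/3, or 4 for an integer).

1. After x ≥ 15: [(15,8/7) (20,4) (18,14) (15,74/5)]
2. After x ≤ 19: [(15,8/7) (19,24/7) (19,9) (18,14) (15,74/5)]
3. After y ≥ 1: [(15,8/7) (19,24/7) (19,9) (18,14) (15,74/5)]
4. After y ≤ 10: [(15,10) (15,8/7) (19,24/7) (19,9) (94/5,10)]
5. Canonical ring: [(15,8/7) (19,24/7) (19,9) (94/5,10) (15,10)]

Clipped polygon: [(15,8/7) (19,24/7) (19,9) (94/5,10) (15,10)]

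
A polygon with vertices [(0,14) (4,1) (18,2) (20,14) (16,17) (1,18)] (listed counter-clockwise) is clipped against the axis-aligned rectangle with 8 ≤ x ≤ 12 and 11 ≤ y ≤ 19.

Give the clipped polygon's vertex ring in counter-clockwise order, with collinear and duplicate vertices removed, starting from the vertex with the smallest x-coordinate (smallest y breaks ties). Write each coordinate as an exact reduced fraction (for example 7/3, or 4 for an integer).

1. After x ≥ 8: [(8,9/7) (18,2) (20,14) (16,17) (8,263/15)]
2. After x ≤ 12: [(8,9/7) (12,11/7) (12,259/15) (8,263/15)]
3. After y ≥ 11: [(8,11) (12,11) (12,259/15) (8,263/15)]
4. After y ≤ 19: [(8,11) (12,11) (12,259/15) (8,263/15)]
5. Canonical ring: [(8,11) (12,11) (12,259/15) (8,263/15)]

Clipped polygon: [(8,11) (12,11) (12,259/15) (8,263/15)]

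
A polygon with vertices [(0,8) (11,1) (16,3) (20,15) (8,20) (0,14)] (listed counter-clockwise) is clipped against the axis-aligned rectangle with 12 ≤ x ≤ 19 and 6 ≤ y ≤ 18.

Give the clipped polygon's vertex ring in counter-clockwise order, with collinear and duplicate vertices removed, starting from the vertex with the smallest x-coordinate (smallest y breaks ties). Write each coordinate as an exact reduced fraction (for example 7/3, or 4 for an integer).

Clipped polygon: [(12,6) (17,6) (19,12) (19,185/12) (64/5,18) (12,18)]

1. After x ≥ 12: [(12,7/5) (16,3) (20,15) (12,55/3)]
2. After x ≤ 19: [(12,7/5) (16,3) (19,12) (19,185/12) (12,55/3)]
3. After y ≥ 6: [(12,6) (17,6) (19,12) (19,185/12) (12,55/3)]
4. After y ≤ 18: [(12,18) (12,6) (17,6) (19,12) (19,185/12) (64/5,18)]
5. Canonical ring: [(12,6) (17,6) (19,12) (19,185/12) (64/5,18) (12,18)]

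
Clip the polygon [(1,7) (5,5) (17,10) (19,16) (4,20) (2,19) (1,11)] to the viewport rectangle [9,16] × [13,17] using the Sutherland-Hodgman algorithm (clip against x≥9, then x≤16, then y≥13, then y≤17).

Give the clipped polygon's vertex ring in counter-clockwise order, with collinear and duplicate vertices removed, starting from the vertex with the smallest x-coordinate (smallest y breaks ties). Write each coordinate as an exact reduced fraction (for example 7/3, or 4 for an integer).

Clipped polygon: [(9,13) (16,13) (16,84/5) (61/4,17) (9,17)]

1. After x ≥ 9: [(9,20/3) (17,10) (19,16) (9,56/3)]
2. After x ≤ 16: [(9,20/3) (16,115/12) (16,84/5) (9,56/3)]
3. After y ≥ 13: [(9,13) (16,13) (16,84/5) (9,56/3)]
4. After y ≤ 17: [(9,17) (9,13) (16,13) (16,84/5) (61/4,17)]
5. Canonical ring: [(9,13) (16,13) (16,84/5) (61/4,17) (9,17)]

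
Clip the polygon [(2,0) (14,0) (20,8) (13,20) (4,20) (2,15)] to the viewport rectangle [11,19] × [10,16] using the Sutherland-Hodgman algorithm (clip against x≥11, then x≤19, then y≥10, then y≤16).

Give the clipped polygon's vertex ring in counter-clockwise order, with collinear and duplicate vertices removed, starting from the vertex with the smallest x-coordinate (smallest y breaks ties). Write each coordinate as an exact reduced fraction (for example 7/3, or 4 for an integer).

Clipped polygon: [(11,10) (113/6,10) (46/3,16) (11,16)]

1. After x ≥ 11: [(11,0) (14,0) (20,8) (13,20) (11,20)]
2. After x ≤ 19: [(11,0) (14,0) (19,20/3) (19,68/7) (13,20) (11,20)]
3. After y ≥ 10: [(11,10) (113/6,10) (13,20) (11,20)]
4. After y ≤ 16: [(11,16) (11,10) (113/6,10) (46/3,16)]
5. Canonical ring: [(11,10) (113/6,10) (46/3,16) (11,16)]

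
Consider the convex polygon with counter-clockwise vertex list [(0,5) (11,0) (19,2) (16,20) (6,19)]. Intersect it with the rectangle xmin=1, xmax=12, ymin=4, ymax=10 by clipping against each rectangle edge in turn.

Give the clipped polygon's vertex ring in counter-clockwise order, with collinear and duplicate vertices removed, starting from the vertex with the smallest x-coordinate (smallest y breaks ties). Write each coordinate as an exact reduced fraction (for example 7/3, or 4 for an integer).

Clipped polygon: [(1,50/11) (11/5,4) (12,4) (12,10) (15/7,10) (1,22/3)]

1. After x ≥ 1: [(1,22/3) (1,50/11) (11,0) (19,2) (16,20) (6,19)]
2. After x ≤ 12: [(1,22/3) (1,50/11) (11,0) (12,1/4) (12,98/5) (6,19)]
3. After y ≥ 4: [(1,22/3) (1,50/11) (11/5,4) (12,4) (12,98/5) (6,19)]
4. After y ≤ 10: [(15/7,10) (1,22/3) (1,50/11) (11/5,4) (12,4) (12,10)]
5. Canonical ring: [(1,50/11) (11/5,4) (12,4) (12,10) (15/7,10) (1,22/3)]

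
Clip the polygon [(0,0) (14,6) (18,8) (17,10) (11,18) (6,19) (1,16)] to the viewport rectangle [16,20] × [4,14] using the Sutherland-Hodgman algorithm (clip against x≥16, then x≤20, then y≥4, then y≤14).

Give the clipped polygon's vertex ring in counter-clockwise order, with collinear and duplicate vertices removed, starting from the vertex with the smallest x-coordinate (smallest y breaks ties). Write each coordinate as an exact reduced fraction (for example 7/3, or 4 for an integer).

1. After x ≥ 16: [(16,7) (18,8) (17,10) (16,34/3)]
2. After x ≤ 20: [(16,7) (18,8) (17,10) (16,34/3)]
3. After y ≥ 4: [(16,7) (18,8) (17,10) (16,34/3)]
4. After y ≤ 14: [(16,7) (18,8) (17,10) (16,34/3)]
5. Canonical ring: [(16,7) (18,8) (17,10) (16,34/3)]

Clipped polygon: [(16,7) (18,8) (17,10) (16,34/3)]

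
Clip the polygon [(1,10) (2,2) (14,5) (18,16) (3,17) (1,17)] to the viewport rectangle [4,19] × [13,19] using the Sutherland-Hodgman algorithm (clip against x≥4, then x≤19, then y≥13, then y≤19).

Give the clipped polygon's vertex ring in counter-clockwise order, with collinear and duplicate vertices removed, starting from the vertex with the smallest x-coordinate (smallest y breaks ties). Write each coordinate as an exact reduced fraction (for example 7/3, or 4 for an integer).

1. After x ≥ 4: [(4,5/2) (14,5) (18,16) (4,254/15)]
2. After x ≤ 19: [(4,5/2) (14,5) (18,16) (4,254/15)]
3. After y ≥ 13: [(4,13) (186/11,13) (18,16) (4,254/15)]
4. After y ≤ 19: [(4,13) (186/11,13) (18,16) (4,254/15)]
5. Canonical ring: [(4,13) (186/11,13) (18,16) (4,254/15)]

Clipped polygon: [(4,13) (186/11,13) (18,16) (4,254/15)]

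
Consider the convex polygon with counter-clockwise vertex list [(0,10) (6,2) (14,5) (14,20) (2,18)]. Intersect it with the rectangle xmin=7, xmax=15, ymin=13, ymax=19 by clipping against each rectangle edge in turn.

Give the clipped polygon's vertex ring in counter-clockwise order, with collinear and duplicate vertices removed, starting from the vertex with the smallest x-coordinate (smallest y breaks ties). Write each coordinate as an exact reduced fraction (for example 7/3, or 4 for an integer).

Clipped polygon: [(7,13) (14,13) (14,19) (8,19) (7,113/6)]

1. After x ≥ 7: [(7,19/8) (14,5) (14,20) (7,113/6)]
2. After x ≤ 15: [(7,19/8) (14,5) (14,20) (7,113/6)]
3. After y ≥ 13: [(7,13) (14,13) (14,20) (7,113/6)]
4. After y ≤ 19: [(7,13) (14,13) (14,19) (8,19) (7,113/6)]
5. Canonical ring: [(7,13) (14,13) (14,19) (8,19) (7,113/6)]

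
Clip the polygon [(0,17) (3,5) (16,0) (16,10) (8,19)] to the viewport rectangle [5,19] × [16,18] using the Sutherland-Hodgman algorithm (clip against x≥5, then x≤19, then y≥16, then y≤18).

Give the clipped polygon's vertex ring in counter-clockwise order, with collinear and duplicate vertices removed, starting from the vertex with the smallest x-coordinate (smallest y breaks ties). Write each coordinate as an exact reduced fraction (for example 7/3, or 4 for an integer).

1. After x ≥ 5: [(5,73/4) (5,55/13) (16,0) (16,10) (8,19)]
2. After x ≤ 19: [(5,73/4) (5,55/13) (16,0) (16,10) (8,19)]
3. After y ≥ 16: [(5,73/4) (5,16) (32/3,16) (8,19)]
4. After y ≤ 18: [(5,18) (5,16) (32/3,16) (80/9,18)]
5. Canonical ring: [(5,16) (32/3,16) (80/9,18) (5,18)]

Clipped polygon: [(5,16) (32/3,16) (80/9,18) (5,18)]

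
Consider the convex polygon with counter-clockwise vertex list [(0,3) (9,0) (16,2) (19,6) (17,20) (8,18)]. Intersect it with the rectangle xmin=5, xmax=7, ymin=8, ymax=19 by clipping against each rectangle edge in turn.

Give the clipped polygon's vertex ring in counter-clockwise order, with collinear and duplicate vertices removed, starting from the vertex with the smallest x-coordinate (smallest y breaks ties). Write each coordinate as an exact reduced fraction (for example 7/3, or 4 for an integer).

Clipped polygon: [(5,8) (7,8) (7,129/8) (5,99/8)]

1. After x ≥ 5: [(5,99/8) (5,4/3) (9,0) (16,2) (19,6) (17,20) (8,18)]
2. After x ≤ 7: [(7,129/8) (5,99/8) (5,4/3) (7,2/3)]
3. After y ≥ 8: [(7,8) (7,129/8) (5,99/8) (5,8)]
4. After y ≤ 19: [(7,8) (7,129/8) (5,99/8) (5,8)]
5. Canonical ring: [(5,8) (7,8) (7,129/8) (5,99/8)]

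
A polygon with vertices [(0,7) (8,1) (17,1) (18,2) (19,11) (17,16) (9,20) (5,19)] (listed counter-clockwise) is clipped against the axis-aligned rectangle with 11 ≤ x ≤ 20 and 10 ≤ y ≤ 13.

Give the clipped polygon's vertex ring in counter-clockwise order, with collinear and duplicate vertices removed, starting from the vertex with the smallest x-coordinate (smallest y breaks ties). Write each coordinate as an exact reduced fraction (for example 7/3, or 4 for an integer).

Clipped polygon: [(11,10) (170/9,10) (19,11) (91/5,13) (11,13)]

1. After x ≥ 11: [(11,1) (17,1) (18,2) (19,11) (17,16) (11,19)]
2. After x ≤ 20: [(11,1) (17,1) (18,2) (19,11) (17,16) (11,19)]
3. After y ≥ 10: [(11,10) (170/9,10) (19,11) (17,16) (11,19)]
4. After y ≤ 13: [(11,13) (11,10) (170/9,10) (19,11) (91/5,13)]
5. Canonical ring: [(11,10) (170/9,10) (19,11) (91/5,13) (11,13)]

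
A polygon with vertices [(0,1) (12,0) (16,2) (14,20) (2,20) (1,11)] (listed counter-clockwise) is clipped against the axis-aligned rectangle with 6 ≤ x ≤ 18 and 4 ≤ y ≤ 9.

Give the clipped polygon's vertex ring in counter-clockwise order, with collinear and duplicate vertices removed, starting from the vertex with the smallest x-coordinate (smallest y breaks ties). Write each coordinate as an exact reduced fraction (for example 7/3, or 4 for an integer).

Clipped polygon: [(6,4) (142/9,4) (137/9,9) (6,9)]

1. After x ≥ 6: [(6,1/2) (12,0) (16,2) (14,20) (6,20)]
2. After x ≤ 18: [(6,1/2) (12,0) (16,2) (14,20) (6,20)]
3. After y ≥ 4: [(6,4) (142/9,4) (14,20) (6,20)]
4. After y ≤ 9: [(6,9) (6,4) (142/9,4) (137/9,9)]
5. Canonical ring: [(6,4) (142/9,4) (137/9,9) (6,9)]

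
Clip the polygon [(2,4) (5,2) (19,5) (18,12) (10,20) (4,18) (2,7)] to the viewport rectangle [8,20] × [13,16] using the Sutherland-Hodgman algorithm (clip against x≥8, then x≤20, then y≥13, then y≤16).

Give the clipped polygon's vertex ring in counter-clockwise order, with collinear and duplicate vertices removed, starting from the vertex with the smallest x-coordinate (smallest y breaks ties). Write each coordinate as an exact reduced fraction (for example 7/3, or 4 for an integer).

Clipped polygon: [(8,13) (17,13) (14,16) (8,16)]

1. After x ≥ 8: [(8,37/14) (19,5) (18,12) (10,20) (8,58/3)]
2. After x ≤ 20: [(8,37/14) (19,5) (18,12) (10,20) (8,58/3)]
3. After y ≥ 13: [(8,13) (17,13) (10,20) (8,58/3)]
4. After y ≤ 16: [(8,16) (8,13) (17,13) (14,16)]
5. Canonical ring: [(8,13) (17,13) (14,16) (8,16)]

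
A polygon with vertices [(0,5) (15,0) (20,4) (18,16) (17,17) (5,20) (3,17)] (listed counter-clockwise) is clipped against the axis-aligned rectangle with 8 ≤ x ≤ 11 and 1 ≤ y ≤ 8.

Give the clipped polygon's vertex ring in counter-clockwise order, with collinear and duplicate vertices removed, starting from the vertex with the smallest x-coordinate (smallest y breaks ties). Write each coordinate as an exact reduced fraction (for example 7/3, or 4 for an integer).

Clipped polygon: [(8,7/3) (11,4/3) (11,8) (8,8)]

1. After x ≥ 8: [(8,7/3) (15,0) (20,4) (18,16) (17,17) (8,77/4)]
2. After x ≤ 11: [(8,7/3) (11,4/3) (11,37/2) (8,77/4)]
3. After y ≥ 1: [(8,7/3) (11,4/3) (11,37/2) (8,77/4)]
4. After y ≤ 8: [(8,8) (8,7/3) (11,4/3) (11,8)]
5. Canonical ring: [(8,7/3) (11,4/3) (11,8) (8,8)]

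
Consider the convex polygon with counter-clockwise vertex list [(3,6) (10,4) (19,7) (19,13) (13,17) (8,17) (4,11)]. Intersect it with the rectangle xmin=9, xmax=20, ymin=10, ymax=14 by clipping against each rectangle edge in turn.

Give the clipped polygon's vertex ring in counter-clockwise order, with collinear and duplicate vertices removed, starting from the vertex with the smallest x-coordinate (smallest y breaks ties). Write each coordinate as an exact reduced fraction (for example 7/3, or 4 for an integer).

1. After x ≥ 9: [(9,30/7) (10,4) (19,7) (19,13) (13,17) (9,17)]
2. After x ≤ 20: [(9,30/7) (10,4) (19,7) (19,13) (13,17) (9,17)]
3. After y ≥ 10: [(9,10) (19,10) (19,13) (13,17) (9,17)]
4. After y ≤ 14: [(9,14) (9,10) (19,10) (19,13) (35/2,14)]
5. Canonical ring: [(9,10) (19,10) (19,13) (35/2,14) (9,14)]

Clipped polygon: [(9,10) (19,10) (19,13) (35/2,14) (9,14)]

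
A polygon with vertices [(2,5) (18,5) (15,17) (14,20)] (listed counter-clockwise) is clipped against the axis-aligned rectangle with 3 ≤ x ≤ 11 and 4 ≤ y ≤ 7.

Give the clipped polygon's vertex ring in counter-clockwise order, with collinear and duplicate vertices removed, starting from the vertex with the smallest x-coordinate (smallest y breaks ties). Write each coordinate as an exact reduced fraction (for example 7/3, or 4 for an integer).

1. After x ≥ 3: [(3,25/4) (3,5) (18,5) (15,17) (14,20)]
2. After x ≤ 11: [(11,65/4) (3,25/4) (3,5) (11,5)]
3. After y ≥ 4: [(11,65/4) (3,25/4) (3,5) (11,5)]
4. After y ≤ 7: [(11,7) (18/5,7) (3,25/4) (3,5) (11,5)]
5. Canonical ring: [(3,5) (11,5) (11,7) (18/5,7) (3,25/4)]

Clipped polygon: [(3,5) (11,5) (11,7) (18/5,7) (3,25/4)]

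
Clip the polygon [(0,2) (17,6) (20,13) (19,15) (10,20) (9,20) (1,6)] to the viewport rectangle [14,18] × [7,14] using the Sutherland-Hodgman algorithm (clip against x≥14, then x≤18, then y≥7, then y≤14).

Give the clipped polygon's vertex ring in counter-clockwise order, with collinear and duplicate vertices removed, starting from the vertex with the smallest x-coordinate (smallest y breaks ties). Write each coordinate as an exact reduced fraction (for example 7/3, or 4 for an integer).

Clipped polygon: [(14,7) (122/7,7) (18,25/3) (18,14) (14,14)]

1. After x ≥ 14: [(14,90/17) (17,6) (20,13) (19,15) (14,160/9)]
2. After x ≤ 18: [(14,90/17) (17,6) (18,25/3) (18,140/9) (14,160/9)]
3. After y ≥ 7: [(14,7) (122/7,7) (18,25/3) (18,140/9) (14,160/9)]
4. After y ≤ 14: [(14,14) (14,7) (122/7,7) (18,25/3) (18,14)]
5. Canonical ring: [(14,7) (122/7,7) (18,25/3) (18,14) (14,14)]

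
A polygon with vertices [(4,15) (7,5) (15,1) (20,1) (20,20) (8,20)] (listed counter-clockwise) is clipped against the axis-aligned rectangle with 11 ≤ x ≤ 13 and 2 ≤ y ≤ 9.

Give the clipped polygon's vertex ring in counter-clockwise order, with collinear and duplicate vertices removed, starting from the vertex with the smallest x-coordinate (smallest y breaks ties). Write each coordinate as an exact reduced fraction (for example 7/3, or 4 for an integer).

Clipped polygon: [(11,3) (13,2) (13,9) (11,9)]

1. After x ≥ 11: [(11,3) (15,1) (20,1) (20,20) (11,20)]
2. After x ≤ 13: [(11,3) (13,2) (13,20) (11,20)]
3. After y ≥ 2: [(11,3) (13,2) (13,20) (11,20)]
4. After y ≤ 9: [(11,9) (11,3) (13,2) (13,9)]
5. Canonical ring: [(11,3) (13,2) (13,9) (11,9)]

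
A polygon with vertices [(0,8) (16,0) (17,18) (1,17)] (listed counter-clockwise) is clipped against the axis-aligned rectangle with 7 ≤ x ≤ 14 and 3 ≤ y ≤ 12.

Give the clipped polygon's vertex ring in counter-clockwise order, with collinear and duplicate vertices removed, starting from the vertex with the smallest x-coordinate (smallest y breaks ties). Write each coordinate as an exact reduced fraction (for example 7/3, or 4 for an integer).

Clipped polygon: [(7,9/2) (10,3) (14,3) (14,12) (7,12)]

1. After x ≥ 7: [(7,9/2) (16,0) (17,18) (7,139/8)]
2. After x ≤ 14: [(7,9/2) (14,1) (14,285/16) (7,139/8)]
3. After y ≥ 3: [(7,9/2) (10,3) (14,3) (14,285/16) (7,139/8)]
4. After y ≤ 12: [(7,12) (7,9/2) (10,3) (14,3) (14,12)]
5. Canonical ring: [(7,9/2) (10,3) (14,3) (14,12) (7,12)]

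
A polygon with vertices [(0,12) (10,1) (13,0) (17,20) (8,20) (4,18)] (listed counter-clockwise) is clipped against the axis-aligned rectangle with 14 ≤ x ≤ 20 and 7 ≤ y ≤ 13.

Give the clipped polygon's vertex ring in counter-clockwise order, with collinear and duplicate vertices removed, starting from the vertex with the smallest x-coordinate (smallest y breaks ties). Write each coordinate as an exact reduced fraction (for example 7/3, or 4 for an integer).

Clipped polygon: [(14,7) (72/5,7) (78/5,13) (14,13)]

1. After x ≥ 14: [(14,5) (17,20) (14,20)]
2. After x ≤ 20: [(14,5) (17,20) (14,20)]
3. After y ≥ 7: [(14,7) (72/5,7) (17,20) (14,20)]
4. After y ≤ 13: [(14,13) (14,7) (72/5,7) (78/5,13)]
5. Canonical ring: [(14,7) (72/5,7) (78/5,13) (14,13)]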